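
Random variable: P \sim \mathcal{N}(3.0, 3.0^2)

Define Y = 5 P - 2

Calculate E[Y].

For Y = 5P - 2:
E[Y] = 5 * E[P] - 2
E[P] = 3.0 = 3
E[Y] = 5 * 3 - 2 = 13

13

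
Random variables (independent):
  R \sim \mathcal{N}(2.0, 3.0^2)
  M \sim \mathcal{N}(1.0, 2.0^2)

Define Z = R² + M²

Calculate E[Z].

E[Z] = E[R²] + E[M²]
E[R²] = Var(R) + E[R]² = 9 + 4 = 13
E[M²] = Var(M) + E[M]² = 4 + 1 = 5
E[Z] = 13 + 5 = 18

18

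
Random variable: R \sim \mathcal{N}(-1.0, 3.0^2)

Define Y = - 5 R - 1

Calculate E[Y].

For Y = -5R - 1:
E[Y] = -5 * E[R] - 1
E[R] = -1.0 = -1
E[Y] = -5 * (-1) - 1 = 4

4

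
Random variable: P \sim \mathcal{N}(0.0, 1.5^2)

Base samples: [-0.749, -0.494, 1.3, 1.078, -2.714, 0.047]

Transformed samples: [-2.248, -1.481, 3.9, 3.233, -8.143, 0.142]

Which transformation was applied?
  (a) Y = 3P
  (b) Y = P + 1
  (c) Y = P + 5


Checking option (a) Y = 3P:
  P = -0.749 -> Y = -2.248 ✓
  P = -0.494 -> Y = -1.481 ✓
  P = 1.3 -> Y = 3.9 ✓
All samples match this transformation.

(a) 3P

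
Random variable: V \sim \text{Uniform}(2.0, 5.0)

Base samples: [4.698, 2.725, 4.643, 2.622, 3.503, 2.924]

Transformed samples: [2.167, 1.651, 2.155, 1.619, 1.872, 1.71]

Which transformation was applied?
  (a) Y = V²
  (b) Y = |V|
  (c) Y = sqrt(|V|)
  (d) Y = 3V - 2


Checking option (c) Y = sqrt(|V|):
  V = 4.698 -> Y = 2.167 ✓
  V = 2.725 -> Y = 1.651 ✓
  V = 4.643 -> Y = 2.155 ✓
All samples match this transformation.

(c) sqrt(|V|)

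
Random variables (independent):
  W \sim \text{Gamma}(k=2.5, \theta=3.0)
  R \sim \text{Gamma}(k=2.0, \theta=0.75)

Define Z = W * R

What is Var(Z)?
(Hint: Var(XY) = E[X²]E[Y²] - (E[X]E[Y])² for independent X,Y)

Var(XY) = E[X²]E[Y²] - (E[X]E[Y])²
E[W] = 7.5, Var(W) = 22.5
E[R] = 1.5, Var(R) = 1.125
E[W²] = 22.5 + 7.5² = 78.75
E[R²] = 1.125 + 1.5² = 3.375
Var(Z) = 78.75*3.375 - (7.5*1.5)²
= 265.78125 - 126.5625 = 139.21875

139.21875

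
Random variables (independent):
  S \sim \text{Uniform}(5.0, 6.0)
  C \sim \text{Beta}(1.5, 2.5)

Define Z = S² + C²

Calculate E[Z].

E[Z] = E[S²] + E[C²]
E[S²] = Var(S) + E[S]² = 0.083333333 + 30.25 = 30.333333
E[C²] = Var(C) + E[C]² = 0.046875 + 0.140625 = 0.1875
E[Z] = 30.333333 + 0.1875 = 30.520833

30.520833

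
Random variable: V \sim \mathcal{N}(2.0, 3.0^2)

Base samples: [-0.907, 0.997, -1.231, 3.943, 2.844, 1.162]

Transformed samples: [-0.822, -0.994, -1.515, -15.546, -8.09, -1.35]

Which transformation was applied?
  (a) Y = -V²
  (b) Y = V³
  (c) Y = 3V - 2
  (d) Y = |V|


Checking option (a) Y = -V²:
  V = -0.907 -> Y = -0.822 ✓
  V = 0.997 -> Y = -0.994 ✓
  V = -1.231 -> Y = -1.515 ✓
All samples match this transformation.

(a) -V²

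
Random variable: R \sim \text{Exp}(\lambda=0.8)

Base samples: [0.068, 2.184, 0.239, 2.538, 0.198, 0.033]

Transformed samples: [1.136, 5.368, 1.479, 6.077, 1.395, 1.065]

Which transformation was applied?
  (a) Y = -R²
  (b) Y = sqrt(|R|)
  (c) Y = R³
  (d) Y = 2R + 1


Checking option (d) Y = 2R + 1:
  R = 0.068 -> Y = 1.136 ✓
  R = 2.184 -> Y = 5.368 ✓
  R = 0.239 -> Y = 1.479 ✓
All samples match this transformation.

(d) 2R + 1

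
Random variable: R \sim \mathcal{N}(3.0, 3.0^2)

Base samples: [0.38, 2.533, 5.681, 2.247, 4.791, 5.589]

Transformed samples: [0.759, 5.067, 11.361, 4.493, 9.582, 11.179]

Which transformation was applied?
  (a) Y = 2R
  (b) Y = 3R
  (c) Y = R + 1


Checking option (a) Y = 2R:
  R = 0.38 -> Y = 0.759 ✓
  R = 2.533 -> Y = 5.067 ✓
  R = 5.681 -> Y = 11.361 ✓
All samples match this transformation.

(a) 2R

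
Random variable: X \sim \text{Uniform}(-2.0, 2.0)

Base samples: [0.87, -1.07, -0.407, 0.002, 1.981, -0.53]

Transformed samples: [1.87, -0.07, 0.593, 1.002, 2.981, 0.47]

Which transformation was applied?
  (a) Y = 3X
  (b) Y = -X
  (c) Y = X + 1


Checking option (c) Y = X + 1:
  X = 0.87 -> Y = 1.87 ✓
  X = -1.07 -> Y = -0.07 ✓
  X = -0.407 -> Y = 0.593 ✓
All samples match this transformation.

(c) X + 1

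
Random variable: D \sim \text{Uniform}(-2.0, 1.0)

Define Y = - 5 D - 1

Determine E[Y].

For Y = -5D - 1:
E[Y] = -5 * E[D] - 1
E[D] = (-2 + 1)/2 = -0.5
E[Y] = -5 * (-0.5) - 1 = 1.5

1.5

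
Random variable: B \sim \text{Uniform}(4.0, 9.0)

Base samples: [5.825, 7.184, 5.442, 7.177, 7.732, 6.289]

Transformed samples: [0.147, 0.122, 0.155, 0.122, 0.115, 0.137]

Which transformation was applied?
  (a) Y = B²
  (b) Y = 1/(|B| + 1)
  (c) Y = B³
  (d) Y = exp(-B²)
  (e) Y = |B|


Checking option (b) Y = 1/(|B| + 1):
  B = 5.825 -> Y = 0.147 ✓
  B = 7.184 -> Y = 0.122 ✓
  B = 5.442 -> Y = 0.155 ✓
All samples match this transformation.

(b) 1/(|B| + 1)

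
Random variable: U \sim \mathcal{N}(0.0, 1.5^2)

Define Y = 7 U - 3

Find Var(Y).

For Y = aU + b: Var(Y) = a² * Var(U)
Var(U) = 1.5^2 = 2.25
Var(Y) = 7² * 2.25 = 49 * 2.25 = 110.25

110.25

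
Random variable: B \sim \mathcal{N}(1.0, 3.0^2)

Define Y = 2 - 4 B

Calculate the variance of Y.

For Y = aB + b: Var(Y) = a² * Var(B)
Var(B) = 3.0^2 = 9
Var(Y) = (-4)² * 9 = 16 * 9 = 144

144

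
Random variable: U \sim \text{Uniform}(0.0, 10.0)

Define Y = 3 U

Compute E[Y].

For Y = 3U:
E[Y] = 3 * E[U]
E[U] = (0 + 10)/2 = 5
E[Y] = 3 * 5 = 15

15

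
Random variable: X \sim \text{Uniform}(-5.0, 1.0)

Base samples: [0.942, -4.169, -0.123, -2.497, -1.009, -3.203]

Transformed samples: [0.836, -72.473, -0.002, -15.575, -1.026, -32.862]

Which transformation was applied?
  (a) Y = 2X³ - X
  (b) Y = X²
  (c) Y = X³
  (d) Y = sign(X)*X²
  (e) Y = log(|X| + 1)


Checking option (c) Y = X³:
  X = 0.942 -> Y = 0.836 ✓
  X = -4.169 -> Y = -72.473 ✓
  X = -0.123 -> Y = -0.002 ✓
All samples match this transformation.

(c) X³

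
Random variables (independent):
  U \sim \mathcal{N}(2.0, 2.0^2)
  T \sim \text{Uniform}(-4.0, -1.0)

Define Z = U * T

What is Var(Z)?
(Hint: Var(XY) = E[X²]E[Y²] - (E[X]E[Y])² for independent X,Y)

Var(XY) = E[X²]E[Y²] - (E[X]E[Y])²
E[U] = 2, Var(U) = 4
E[T] = -2.5, Var(T) = 0.75
E[U²] = 4 + 2² = 8
E[T²] = 0.75 + (-2.5)² = 7
Var(Z) = 8*7 - (2*(-2.5))²
= 56 - 25 = 31

31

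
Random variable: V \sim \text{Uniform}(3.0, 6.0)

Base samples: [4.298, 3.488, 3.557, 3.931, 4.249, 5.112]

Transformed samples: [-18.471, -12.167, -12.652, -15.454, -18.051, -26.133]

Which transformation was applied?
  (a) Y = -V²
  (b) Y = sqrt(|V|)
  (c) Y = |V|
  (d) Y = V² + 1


Checking option (a) Y = -V²:
  V = 4.298 -> Y = -18.471 ✓
  V = 3.488 -> Y = -12.167 ✓
  V = 3.557 -> Y = -12.652 ✓
All samples match this transformation.

(a) -V²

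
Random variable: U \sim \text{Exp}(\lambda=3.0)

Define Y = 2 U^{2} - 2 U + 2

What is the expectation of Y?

E[Y] = 2*E[U²] - 2*E[U] + 2
E[U] = 0.33333333
E[U²] = Var(U) + (E[U])² = 0.11111111 + 0.11111111 = 0.22222222
E[Y] = 2*0.22222222 - 2*0.33333333 + 2 = 1.7777778

1.7777778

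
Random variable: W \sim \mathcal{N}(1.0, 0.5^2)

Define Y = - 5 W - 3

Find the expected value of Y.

For Y = -5W - 3:
E[Y] = -5 * E[W] - 3
E[W] = 1.0 = 1
E[Y] = -5 * 1 - 3 = -8

-8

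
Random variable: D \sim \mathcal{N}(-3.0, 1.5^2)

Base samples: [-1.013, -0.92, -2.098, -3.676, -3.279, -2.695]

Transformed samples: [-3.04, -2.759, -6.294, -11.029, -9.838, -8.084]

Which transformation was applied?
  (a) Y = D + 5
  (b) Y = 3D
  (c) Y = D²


Checking option (b) Y = 3D:
  D = -1.013 -> Y = -3.04 ✓
  D = -0.92 -> Y = -2.759 ✓
  D = -2.098 -> Y = -6.294 ✓
All samples match this transformation.

(b) 3D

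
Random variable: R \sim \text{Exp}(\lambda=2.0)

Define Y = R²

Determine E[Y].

Using E[X²] = Var(X) + (E[X])²:
E[R] = 0.5
Var(R) = 1/2.0^2 = 0.25
E[R²] = 0.25 + 0.5² = 0.25 + 0.25 = 0.5

0.5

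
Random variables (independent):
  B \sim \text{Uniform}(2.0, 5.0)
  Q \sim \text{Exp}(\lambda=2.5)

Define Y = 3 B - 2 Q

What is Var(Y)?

For independent RVs: Var(aX + bY) = a²Var(X) + b²Var(Y)
Var(B) = 0.75
Var(Q) = 0.16
Var(Y) = 3²*0.75 + (-2)²*0.16
= 9*0.75 + 4*0.16 = 7.39

7.39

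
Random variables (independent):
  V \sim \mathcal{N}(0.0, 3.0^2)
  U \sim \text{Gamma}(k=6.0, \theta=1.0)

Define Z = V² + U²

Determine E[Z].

E[Z] = E[V²] + E[U²]
E[V²] = Var(V) + E[V]² = 9 + 0 = 9
E[U²] = Var(U) + E[U]² = 6 + 36 = 42
E[Z] = 9 + 42 = 51

51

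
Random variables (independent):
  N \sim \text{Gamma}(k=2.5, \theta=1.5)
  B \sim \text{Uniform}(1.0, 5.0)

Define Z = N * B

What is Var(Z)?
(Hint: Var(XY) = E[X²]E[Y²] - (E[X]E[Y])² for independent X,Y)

Var(XY) = E[X²]E[Y²] - (E[X]E[Y])²
E[N] = 3.75, Var(N) = 5.625
E[B] = 3, Var(B) = 1.3333333
E[N²] = 5.625 + 3.75² = 19.6875
E[B²] = 1.3333333 + 3² = 10.333333
Var(Z) = 19.6875*10.333333 - (3.75*3)²
= 203.4375 - 126.5625 = 76.875

76.875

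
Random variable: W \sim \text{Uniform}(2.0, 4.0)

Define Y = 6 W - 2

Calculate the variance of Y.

For Y = aW + b: Var(Y) = a² * Var(W)
Var(W) = (4 - 2)^2/12 = 0.33333333
Var(Y) = 6² * 0.33333333 = 36 * 0.33333333 = 12

12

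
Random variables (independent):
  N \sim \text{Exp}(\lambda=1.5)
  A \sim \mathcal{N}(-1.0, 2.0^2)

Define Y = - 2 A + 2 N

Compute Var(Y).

For independent RVs: Var(aX + bY) = a²Var(X) + b²Var(Y)
Var(N) = 0.44444444
Var(A) = 4
Var(Y) = 2²*0.44444444 + (-2)²*4
= 4*0.44444444 + 4*4 = 17.777778

17.777778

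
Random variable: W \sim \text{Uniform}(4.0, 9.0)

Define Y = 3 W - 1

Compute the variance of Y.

For Y = aW + b: Var(Y) = a² * Var(W)
Var(W) = (9 - 4)^2/12 = 2.0833333
Var(Y) = 3² * 2.0833333 = 9 * 2.0833333 = 18.75

18.75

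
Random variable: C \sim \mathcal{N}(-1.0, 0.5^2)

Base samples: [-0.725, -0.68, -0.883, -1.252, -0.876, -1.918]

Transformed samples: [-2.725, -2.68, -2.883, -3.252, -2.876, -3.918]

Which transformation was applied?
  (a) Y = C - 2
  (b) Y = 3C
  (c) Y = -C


Checking option (a) Y = C - 2:
  C = -0.725 -> Y = -2.725 ✓
  C = -0.68 -> Y = -2.68 ✓
  C = -0.883 -> Y = -2.883 ✓
All samples match this transformation.

(a) C - 2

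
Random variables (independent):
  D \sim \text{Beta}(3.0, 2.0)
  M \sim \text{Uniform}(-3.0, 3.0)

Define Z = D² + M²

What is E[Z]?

E[Z] = E[D²] + E[M²]
E[D²] = Var(D) + E[D]² = 0.04 + 0.36 = 0.4
E[M²] = Var(M) + E[M]² = 3 + 0 = 3
E[Z] = 0.4 + 3 = 3.4

3.4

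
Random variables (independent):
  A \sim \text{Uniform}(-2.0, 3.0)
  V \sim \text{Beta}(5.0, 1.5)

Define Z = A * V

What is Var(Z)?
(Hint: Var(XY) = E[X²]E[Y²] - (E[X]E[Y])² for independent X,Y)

Var(XY) = E[X²]E[Y²] - (E[X]E[Y])²
E[A] = 0.5, Var(A) = 2.0833333
E[V] = 0.76923077, Var(V) = 0.023668639
E[A²] = 2.0833333 + 0.5² = 2.3333333
E[V²] = 0.023668639 + 0.76923077² = 0.61538462
Var(Z) = 2.3333333*0.61538462 - (0.5*0.76923077)²
= 1.4358974 - 0.14792899 = 1.2879684

1.2879684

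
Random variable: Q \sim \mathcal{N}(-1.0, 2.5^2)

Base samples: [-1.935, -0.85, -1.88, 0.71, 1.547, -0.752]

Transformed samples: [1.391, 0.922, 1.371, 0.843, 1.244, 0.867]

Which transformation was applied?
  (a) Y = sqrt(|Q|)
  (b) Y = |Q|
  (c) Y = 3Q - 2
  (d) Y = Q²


Checking option (a) Y = sqrt(|Q|):
  Q = -1.935 -> Y = 1.391 ✓
  Q = -0.85 -> Y = 0.922 ✓
  Q = -1.88 -> Y = 1.371 ✓
All samples match this transformation.

(a) sqrt(|Q|)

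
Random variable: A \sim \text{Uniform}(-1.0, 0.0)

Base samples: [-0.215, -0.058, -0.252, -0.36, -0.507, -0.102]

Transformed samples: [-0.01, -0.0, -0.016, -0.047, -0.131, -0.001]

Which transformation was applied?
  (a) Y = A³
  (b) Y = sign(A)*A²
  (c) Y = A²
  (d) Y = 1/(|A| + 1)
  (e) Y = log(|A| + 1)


Checking option (a) Y = A³:
  A = -0.215 -> Y = -0.01 ✓
  A = -0.058 -> Y = -0.0 ✓
  A = -0.252 -> Y = -0.016 ✓
All samples match this transformation.

(a) A³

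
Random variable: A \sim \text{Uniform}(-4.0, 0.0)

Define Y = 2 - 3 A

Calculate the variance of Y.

For Y = aA + b: Var(Y) = a² * Var(A)
Var(A) = (0 + 4)^2/12 = 1.3333333
Var(Y) = (-3)² * 1.3333333 = 9 * 1.3333333 = 12

12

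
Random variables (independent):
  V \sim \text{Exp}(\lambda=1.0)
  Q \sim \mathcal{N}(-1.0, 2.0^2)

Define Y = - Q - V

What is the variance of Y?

For independent RVs: Var(aX + bY) = a²Var(X) + b²Var(Y)
Var(V) = 1
Var(Q) = 4
Var(Y) = (-1)²*1 + (-1)²*4
= 1*1 + 1*4 = 5

5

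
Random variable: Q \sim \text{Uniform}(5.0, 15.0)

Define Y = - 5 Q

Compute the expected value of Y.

For Y = -5Q:
E[Y] = -5 * E[Q]
E[Q] = (5 + 15)/2 = 10
E[Y] = -5 * 10 = -50

-50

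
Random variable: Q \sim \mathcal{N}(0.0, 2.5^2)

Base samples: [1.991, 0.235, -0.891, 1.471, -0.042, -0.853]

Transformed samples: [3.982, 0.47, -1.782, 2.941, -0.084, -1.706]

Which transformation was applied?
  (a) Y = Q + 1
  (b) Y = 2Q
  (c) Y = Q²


Checking option (b) Y = 2Q:
  Q = 1.991 -> Y = 3.982 ✓
  Q = 0.235 -> Y = 0.47 ✓
  Q = -0.891 -> Y = -1.782 ✓
All samples match this transformation.

(b) 2Q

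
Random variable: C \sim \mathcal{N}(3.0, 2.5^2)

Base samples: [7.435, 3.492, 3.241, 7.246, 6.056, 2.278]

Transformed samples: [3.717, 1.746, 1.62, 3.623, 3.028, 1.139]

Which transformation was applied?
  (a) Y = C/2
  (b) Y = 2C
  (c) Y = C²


Checking option (a) Y = C/2:
  C = 7.435 -> Y = 3.717 ✓
  C = 3.492 -> Y = 1.746 ✓
  C = 3.241 -> Y = 1.62 ✓
All samples match this transformation.

(a) C/2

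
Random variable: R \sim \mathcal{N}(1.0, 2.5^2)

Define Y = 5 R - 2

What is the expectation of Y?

For Y = 5R - 2:
E[Y] = 5 * E[R] - 2
E[R] = 1.0 = 1
E[Y] = 5 * 1 - 2 = 3

3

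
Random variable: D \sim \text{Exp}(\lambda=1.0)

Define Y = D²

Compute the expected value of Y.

E[D²] = Var(D) + (E[D])² = 1 + 1 = 2

2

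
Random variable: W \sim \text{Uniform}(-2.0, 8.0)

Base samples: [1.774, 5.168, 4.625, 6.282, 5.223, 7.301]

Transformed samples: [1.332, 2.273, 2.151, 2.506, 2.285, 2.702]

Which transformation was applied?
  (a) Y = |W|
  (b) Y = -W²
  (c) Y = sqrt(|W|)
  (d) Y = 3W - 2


Checking option (c) Y = sqrt(|W|):
  W = 1.774 -> Y = 1.332 ✓
  W = 5.168 -> Y = 2.273 ✓
  W = 4.625 -> Y = 2.151 ✓
All samples match this transformation.

(c) sqrt(|W|)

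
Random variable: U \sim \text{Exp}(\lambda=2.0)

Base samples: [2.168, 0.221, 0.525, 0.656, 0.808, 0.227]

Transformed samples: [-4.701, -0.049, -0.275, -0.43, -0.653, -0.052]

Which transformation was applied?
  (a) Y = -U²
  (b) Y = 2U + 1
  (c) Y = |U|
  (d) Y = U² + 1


Checking option (a) Y = -U²:
  U = 2.168 -> Y = -4.701 ✓
  U = 0.221 -> Y = -0.049 ✓
  U = 0.525 -> Y = -0.275 ✓
All samples match this transformation.

(a) -U²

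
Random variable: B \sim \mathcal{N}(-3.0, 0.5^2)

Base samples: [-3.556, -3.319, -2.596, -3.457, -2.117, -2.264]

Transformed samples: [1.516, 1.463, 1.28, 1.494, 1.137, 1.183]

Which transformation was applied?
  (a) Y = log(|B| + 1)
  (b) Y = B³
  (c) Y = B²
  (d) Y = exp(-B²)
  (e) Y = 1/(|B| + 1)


Checking option (a) Y = log(|B| + 1):
  B = -3.556 -> Y = 1.516 ✓
  B = -3.319 -> Y = 1.463 ✓
  B = -2.596 -> Y = 1.28 ✓
All samples match this transformation.

(a) log(|B| + 1)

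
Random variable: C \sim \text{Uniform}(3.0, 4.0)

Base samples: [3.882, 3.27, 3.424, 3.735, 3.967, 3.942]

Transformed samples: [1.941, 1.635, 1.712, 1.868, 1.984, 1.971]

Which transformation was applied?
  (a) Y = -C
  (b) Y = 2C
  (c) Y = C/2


Checking option (c) Y = C/2:
  C = 3.882 -> Y = 1.941 ✓
  C = 3.27 -> Y = 1.635 ✓
  C = 3.424 -> Y = 1.712 ✓
All samples match this transformation.

(c) C/2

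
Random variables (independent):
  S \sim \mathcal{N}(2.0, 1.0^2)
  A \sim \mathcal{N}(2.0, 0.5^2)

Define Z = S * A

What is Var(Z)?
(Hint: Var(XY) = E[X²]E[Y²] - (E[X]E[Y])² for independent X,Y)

Var(XY) = E[X²]E[Y²] - (E[X]E[Y])²
E[S] = 2, Var(S) = 1
E[A] = 2, Var(A) = 0.25
E[S²] = 1 + 2² = 5
E[A²] = 0.25 + 2² = 4.25
Var(Z) = 5*4.25 - (2*2)²
= 21.25 - 16 = 5.25

5.25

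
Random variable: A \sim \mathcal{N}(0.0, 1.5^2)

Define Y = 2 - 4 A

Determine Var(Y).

For Y = aA + b: Var(Y) = a² * Var(A)
Var(A) = 1.5^2 = 2.25
Var(Y) = (-4)² * 2.25 = 16 * 2.25 = 36

36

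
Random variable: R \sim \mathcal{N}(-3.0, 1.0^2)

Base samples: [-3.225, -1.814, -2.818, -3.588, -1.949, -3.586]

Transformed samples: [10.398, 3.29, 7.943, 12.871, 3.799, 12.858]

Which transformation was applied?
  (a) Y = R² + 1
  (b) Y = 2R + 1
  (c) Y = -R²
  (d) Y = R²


Checking option (d) Y = R²:
  R = -3.225 -> Y = 10.398 ✓
  R = -1.814 -> Y = 3.29 ✓
  R = -2.818 -> Y = 7.943 ✓
All samples match this transformation.

(d) R²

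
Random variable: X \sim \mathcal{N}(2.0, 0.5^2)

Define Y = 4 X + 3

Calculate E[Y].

For Y = 4X + 3:
E[Y] = 4 * E[X] + 3
E[X] = 2.0 = 2
E[Y] = 4 * 2 + 3 = 11

11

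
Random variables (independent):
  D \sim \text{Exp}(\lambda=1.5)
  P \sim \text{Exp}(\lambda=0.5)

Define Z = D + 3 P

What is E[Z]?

E[Z] = 1*E[D] + 3*E[P]
E[D] = 0.66666667
E[P] = 2
E[Z] = 1*0.66666667 + 3*2 = 6.6666667

6.6666667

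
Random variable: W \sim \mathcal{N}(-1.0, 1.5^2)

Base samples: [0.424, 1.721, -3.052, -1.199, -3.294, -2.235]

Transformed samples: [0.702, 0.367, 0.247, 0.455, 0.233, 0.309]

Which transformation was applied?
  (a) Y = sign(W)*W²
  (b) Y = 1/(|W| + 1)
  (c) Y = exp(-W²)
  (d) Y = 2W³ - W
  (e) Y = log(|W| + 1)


Checking option (b) Y = 1/(|W| + 1):
  W = 0.424 -> Y = 0.702 ✓
  W = 1.721 -> Y = 0.367 ✓
  W = -3.052 -> Y = 0.247 ✓
All samples match this transformation.

(b) 1/(|W| + 1)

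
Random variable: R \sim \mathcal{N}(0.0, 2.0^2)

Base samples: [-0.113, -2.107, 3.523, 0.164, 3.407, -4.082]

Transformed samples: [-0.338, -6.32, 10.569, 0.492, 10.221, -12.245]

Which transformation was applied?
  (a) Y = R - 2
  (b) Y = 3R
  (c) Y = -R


Checking option (b) Y = 3R:
  R = -0.113 -> Y = -0.338 ✓
  R = -2.107 -> Y = -6.32 ✓
  R = 3.523 -> Y = 10.569 ✓
All samples match this transformation.

(b) 3R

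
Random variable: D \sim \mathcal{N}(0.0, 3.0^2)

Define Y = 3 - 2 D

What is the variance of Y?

For Y = aD + b: Var(Y) = a² * Var(D)
Var(D) = 3.0^2 = 9
Var(Y) = (-2)² * 9 = 4 * 9 = 36

36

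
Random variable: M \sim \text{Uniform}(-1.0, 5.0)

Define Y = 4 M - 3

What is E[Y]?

For Y = 4M - 3:
E[Y] = 4 * E[M] - 3
E[M] = (-1 + 5)/2 = 2
E[Y] = 4 * 2 - 3 = 5

5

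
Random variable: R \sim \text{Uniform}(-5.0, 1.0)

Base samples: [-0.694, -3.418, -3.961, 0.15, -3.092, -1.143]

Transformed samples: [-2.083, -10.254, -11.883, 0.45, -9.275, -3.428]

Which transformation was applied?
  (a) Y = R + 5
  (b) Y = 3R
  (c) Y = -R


Checking option (b) Y = 3R:
  R = -0.694 -> Y = -2.083 ✓
  R = -3.418 -> Y = -10.254 ✓
  R = -3.961 -> Y = -11.883 ✓
All samples match this transformation.

(b) 3R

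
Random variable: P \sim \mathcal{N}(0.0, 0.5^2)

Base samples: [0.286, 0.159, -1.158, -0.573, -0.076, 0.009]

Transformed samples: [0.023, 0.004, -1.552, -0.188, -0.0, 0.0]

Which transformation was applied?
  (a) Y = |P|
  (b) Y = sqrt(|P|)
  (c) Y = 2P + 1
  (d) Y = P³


Checking option (d) Y = P³:
  P = 0.286 -> Y = 0.023 ✓
  P = 0.159 -> Y = 0.004 ✓
  P = -1.158 -> Y = -1.552 ✓
All samples match this transformation.

(d) P³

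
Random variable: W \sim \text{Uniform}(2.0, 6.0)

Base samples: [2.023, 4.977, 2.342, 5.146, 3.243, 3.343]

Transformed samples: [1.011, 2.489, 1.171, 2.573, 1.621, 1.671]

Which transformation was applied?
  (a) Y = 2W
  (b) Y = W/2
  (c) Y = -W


Checking option (b) Y = W/2:
  W = 2.023 -> Y = 1.011 ✓
  W = 4.977 -> Y = 2.489 ✓
  W = 2.342 -> Y = 1.171 ✓
All samples match this transformation.

(b) W/2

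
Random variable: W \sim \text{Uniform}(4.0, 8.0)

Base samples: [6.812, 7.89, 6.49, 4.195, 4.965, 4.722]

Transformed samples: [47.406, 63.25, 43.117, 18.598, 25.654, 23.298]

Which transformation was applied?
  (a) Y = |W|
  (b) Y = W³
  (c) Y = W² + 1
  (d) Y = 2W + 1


Checking option (c) Y = W² + 1:
  W = 6.812 -> Y = 47.406 ✓
  W = 7.89 -> Y = 63.25 ✓
  W = 6.49 -> Y = 43.117 ✓
All samples match this transformation.

(c) W² + 1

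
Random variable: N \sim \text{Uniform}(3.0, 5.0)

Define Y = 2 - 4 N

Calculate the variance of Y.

For Y = aN + b: Var(Y) = a² * Var(N)
Var(N) = (5 - 3)^2/12 = 0.33333333
Var(Y) = (-4)² * 0.33333333 = 16 * 0.33333333 = 5.3333333

5.3333333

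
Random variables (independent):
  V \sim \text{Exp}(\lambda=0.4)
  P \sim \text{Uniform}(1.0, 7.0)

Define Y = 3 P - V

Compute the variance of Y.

For independent RVs: Var(aX + bY) = a²Var(X) + b²Var(Y)
Var(V) = 6.25
Var(P) = 3
Var(Y) = (-1)²*6.25 + 3²*3
= 1*6.25 + 9*3 = 33.25

33.25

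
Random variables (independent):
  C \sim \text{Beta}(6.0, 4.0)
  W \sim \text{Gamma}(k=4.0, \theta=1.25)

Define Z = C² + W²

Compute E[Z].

E[Z] = E[C²] + E[W²]
E[C²] = Var(C) + E[C]² = 0.021818182 + 0.36 = 0.38181818
E[W²] = Var(W) + E[W]² = 6.25 + 25 = 31.25
E[Z] = 0.38181818 + 31.25 = 31.631818

31.631818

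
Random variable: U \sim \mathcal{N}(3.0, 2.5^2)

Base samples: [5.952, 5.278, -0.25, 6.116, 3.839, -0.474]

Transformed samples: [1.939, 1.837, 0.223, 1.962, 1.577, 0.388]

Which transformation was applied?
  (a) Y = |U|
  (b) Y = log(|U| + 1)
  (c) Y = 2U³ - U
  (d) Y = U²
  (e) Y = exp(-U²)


Checking option (b) Y = log(|U| + 1):
  U = 5.952 -> Y = 1.939 ✓
  U = 5.278 -> Y = 1.837 ✓
  U = -0.25 -> Y = 0.223 ✓
All samples match this transformation.

(b) log(|U| + 1)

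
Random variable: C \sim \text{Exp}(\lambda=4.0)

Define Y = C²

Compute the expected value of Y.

Using E[X²] = Var(X) + (E[X])²:
E[C] = 0.25
Var(C) = 1/4.0^2 = 0.0625
E[C²] = 0.0625 + 0.25² = 0.0625 + 0.0625 = 0.125

0.125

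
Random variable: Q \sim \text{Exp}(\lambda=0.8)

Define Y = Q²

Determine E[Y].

Using E[X²] = Var(X) + (E[X])²:
E[Q] = 1.25
Var(Q) = 1/0.8^2 = 1.5625
E[Q²] = 1.5625 + 1.25² = 1.5625 + 1.5625 = 3.125

3.125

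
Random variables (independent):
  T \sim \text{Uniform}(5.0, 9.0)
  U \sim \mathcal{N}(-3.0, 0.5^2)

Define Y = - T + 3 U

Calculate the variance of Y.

For independent RVs: Var(aX + bY) = a²Var(X) + b²Var(Y)
Var(T) = 1.3333333
Var(U) = 0.25
Var(Y) = (-1)²*1.3333333 + 3²*0.25
= 1*1.3333333 + 9*0.25 = 3.5833333

3.5833333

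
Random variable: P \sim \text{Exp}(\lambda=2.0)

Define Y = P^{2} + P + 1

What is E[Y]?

E[Y] = 1*E[P²] + 1*E[P] + 1
E[P] = 0.5
E[P²] = Var(P) + (E[P])² = 0.25 + 0.25 = 0.5
E[Y] = 1*0.5 + 1*0.5 + 1 = 2

2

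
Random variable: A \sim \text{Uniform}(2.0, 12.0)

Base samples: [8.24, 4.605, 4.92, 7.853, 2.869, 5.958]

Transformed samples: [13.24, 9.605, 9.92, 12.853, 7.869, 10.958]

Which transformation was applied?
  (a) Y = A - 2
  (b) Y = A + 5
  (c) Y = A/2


Checking option (b) Y = A + 5:
  A = 8.24 -> Y = 13.24 ✓
  A = 4.605 -> Y = 9.605 ✓
  A = 4.92 -> Y = 9.92 ✓
All samples match this transformation.

(b) A + 5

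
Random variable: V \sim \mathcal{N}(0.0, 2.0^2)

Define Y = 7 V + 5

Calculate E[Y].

For Y = 7V + 5:
E[Y] = 7 * E[V] + 5
E[V] = 0.0 = 0
E[Y] = 7 * 0 + 5 = 5

5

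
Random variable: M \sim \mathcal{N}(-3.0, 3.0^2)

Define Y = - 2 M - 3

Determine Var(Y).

For Y = aM + b: Var(Y) = a² * Var(M)
Var(M) = 3.0^2 = 9
Var(Y) = (-2)² * 9 = 4 * 9 = 36

36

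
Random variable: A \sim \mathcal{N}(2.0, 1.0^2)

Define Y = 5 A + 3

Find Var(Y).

For Y = aA + b: Var(Y) = a² * Var(A)
Var(A) = 1.0^2 = 1
Var(Y) = 5² * 1 = 25 * 1 = 25

25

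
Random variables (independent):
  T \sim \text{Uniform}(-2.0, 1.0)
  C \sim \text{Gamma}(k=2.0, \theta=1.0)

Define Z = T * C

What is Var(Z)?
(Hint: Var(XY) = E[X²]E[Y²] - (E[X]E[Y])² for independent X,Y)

Var(XY) = E[X²]E[Y²] - (E[X]E[Y])²
E[T] = -0.5, Var(T) = 0.75
E[C] = 2, Var(C) = 2
E[T²] = 0.75 + (-0.5)² = 1
E[C²] = 2 + 2² = 6
Var(Z) = 1*6 - (-0.5*2)²
= 6 - 1 = 5

5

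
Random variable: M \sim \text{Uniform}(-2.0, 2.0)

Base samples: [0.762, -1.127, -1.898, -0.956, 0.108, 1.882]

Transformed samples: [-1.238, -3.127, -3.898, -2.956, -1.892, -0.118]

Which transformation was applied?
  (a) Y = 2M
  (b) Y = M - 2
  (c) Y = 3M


Checking option (b) Y = M - 2:
  M = 0.762 -> Y = -1.238 ✓
  M = -1.127 -> Y = -3.127 ✓
  M = -1.898 -> Y = -3.898 ✓
All samples match this transformation.

(b) M - 2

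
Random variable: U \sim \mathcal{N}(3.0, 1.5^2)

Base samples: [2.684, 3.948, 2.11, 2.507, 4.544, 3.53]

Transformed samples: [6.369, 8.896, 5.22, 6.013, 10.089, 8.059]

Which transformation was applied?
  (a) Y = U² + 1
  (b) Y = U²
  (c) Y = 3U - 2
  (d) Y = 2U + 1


Checking option (d) Y = 2U + 1:
  U = 2.684 -> Y = 6.369 ✓
  U = 3.948 -> Y = 8.896 ✓
  U = 2.11 -> Y = 5.22 ✓
All samples match this transformation.

(d) 2U + 1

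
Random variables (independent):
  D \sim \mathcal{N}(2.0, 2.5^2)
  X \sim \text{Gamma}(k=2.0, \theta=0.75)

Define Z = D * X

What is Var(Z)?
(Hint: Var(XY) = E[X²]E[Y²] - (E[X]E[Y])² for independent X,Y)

Var(XY) = E[X²]E[Y²] - (E[X]E[Y])²
E[D] = 2, Var(D) = 6.25
E[X] = 1.5, Var(X) = 1.125
E[D²] = 6.25 + 2² = 10.25
E[X²] = 1.125 + 1.5² = 3.375
Var(Z) = 10.25*3.375 - (2*1.5)²
= 34.59375 - 9 = 25.59375

25.59375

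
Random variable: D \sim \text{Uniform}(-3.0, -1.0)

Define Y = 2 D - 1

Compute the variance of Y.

For Y = aD + b: Var(Y) = a² * Var(D)
Var(D) = (-1 + 3)^2/12 = 0.33333333
Var(Y) = 2² * 0.33333333 = 4 * 0.33333333 = 1.3333333

1.3333333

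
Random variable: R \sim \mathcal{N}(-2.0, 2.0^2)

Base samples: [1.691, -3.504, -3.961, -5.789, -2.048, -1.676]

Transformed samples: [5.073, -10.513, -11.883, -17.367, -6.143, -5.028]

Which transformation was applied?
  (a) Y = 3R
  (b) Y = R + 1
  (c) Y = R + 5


Checking option (a) Y = 3R:
  R = 1.691 -> Y = 5.073 ✓
  R = -3.504 -> Y = -10.513 ✓
  R = -3.961 -> Y = -11.883 ✓
All samples match this transformation.

(a) 3R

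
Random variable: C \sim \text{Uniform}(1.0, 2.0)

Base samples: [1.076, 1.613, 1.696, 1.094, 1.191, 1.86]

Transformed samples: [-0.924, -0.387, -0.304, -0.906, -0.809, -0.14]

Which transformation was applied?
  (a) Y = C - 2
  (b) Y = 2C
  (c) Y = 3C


Checking option (a) Y = C - 2:
  C = 1.076 -> Y = -0.924 ✓
  C = 1.613 -> Y = -0.387 ✓
  C = 1.696 -> Y = -0.304 ✓
All samples match this transformation.

(a) C - 2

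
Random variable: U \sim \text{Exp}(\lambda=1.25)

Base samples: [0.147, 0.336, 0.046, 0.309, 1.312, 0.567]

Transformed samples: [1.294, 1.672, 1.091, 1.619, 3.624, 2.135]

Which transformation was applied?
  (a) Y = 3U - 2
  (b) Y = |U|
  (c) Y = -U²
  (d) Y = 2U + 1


Checking option (d) Y = 2U + 1:
  U = 0.147 -> Y = 1.294 ✓
  U = 0.336 -> Y = 1.672 ✓
  U = 0.046 -> Y = 1.091 ✓
All samples match this transformation.

(d) 2U + 1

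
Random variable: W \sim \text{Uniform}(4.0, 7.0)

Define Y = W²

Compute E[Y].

Using E[X²] = Var(X) + (E[X])²:
E[W] = 5.5
Var(W) = (7 - 4)^2/12 = 0.75
E[W²] = 0.75 + 5.5² = 0.75 + 30.25 = 31

31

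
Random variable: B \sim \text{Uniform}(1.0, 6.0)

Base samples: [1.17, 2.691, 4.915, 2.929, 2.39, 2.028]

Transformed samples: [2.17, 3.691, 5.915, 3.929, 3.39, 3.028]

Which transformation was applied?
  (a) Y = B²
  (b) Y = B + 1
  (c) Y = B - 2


Checking option (b) Y = B + 1:
  B = 1.17 -> Y = 2.17 ✓
  B = 2.691 -> Y = 3.691 ✓
  B = 4.915 -> Y = 5.915 ✓
All samples match this transformation.

(b) B + 1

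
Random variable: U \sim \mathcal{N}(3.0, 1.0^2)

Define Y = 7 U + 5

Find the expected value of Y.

For Y = 7U + 5:
E[Y] = 7 * E[U] + 5
E[U] = 3.0 = 3
E[Y] = 7 * 3 + 5 = 26

26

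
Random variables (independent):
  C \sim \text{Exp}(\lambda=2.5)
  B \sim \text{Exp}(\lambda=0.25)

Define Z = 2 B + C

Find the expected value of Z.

E[Z] = 1*E[C] + 2*E[B]
E[C] = 0.4
E[B] = 4
E[Z] = 1*0.4 + 2*4 = 8.4

8.4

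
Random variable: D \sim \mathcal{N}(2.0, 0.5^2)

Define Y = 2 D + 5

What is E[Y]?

For Y = 2D + 5:
E[Y] = 2 * E[D] + 5
E[D] = 2.0 = 2
E[Y] = 2 * 2 + 5 = 9

9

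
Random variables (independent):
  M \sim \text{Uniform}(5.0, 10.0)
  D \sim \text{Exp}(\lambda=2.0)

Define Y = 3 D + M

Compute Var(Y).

For independent RVs: Var(aX + bY) = a²Var(X) + b²Var(Y)
Var(M) = 2.0833333
Var(D) = 0.25
Var(Y) = 1²*2.0833333 + 3²*0.25
= 1*2.0833333 + 9*0.25 = 4.3333333

4.3333333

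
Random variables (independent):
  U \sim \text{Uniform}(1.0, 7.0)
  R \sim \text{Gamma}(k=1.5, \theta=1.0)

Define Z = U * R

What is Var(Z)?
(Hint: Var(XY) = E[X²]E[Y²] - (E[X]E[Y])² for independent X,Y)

Var(XY) = E[X²]E[Y²] - (E[X]E[Y])²
E[U] = 4, Var(U) = 3
E[R] = 1.5, Var(R) = 1.5
E[U²] = 3 + 4² = 19
E[R²] = 1.5 + 1.5² = 3.75
Var(Z) = 19*3.75 - (4*1.5)²
= 71.25 - 36 = 35.25

35.25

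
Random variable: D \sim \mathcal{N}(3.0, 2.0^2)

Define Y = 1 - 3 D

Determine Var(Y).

For Y = aD + b: Var(Y) = a² * Var(D)
Var(D) = 2.0^2 = 4
Var(Y) = (-3)² * 4 = 9 * 4 = 36

36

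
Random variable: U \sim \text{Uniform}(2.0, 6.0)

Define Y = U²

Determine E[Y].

Using E[X²] = Var(X) + (E[X])²:
E[U] = 4
Var(U) = (6 - 2)^2/12 = 1.3333333
E[U²] = 1.3333333 + 4² = 1.3333333 + 16 = 17.333333

17.333333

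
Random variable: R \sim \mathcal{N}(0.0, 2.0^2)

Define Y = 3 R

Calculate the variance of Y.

For Y = aR + b: Var(Y) = a² * Var(R)
Var(R) = 2.0^2 = 4
Var(Y) = 3² * 4 = 9 * 4 = 36

36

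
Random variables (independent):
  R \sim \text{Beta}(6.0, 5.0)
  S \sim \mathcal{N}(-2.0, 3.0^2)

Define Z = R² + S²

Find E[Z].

E[Z] = E[R²] + E[S²]
E[R²] = Var(R) + E[R]² = 0.020661157 + 0.29752066 = 0.31818182
E[S²] = Var(S) + E[S]² = 9 + 4 = 13
E[Z] = 0.31818182 + 13 = 13.318182

13.318182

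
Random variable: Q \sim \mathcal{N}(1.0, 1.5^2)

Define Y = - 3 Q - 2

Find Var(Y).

For Y = aQ + b: Var(Y) = a² * Var(Q)
Var(Q) = 1.5^2 = 2.25
Var(Y) = (-3)² * 2.25 = 9 * 2.25 = 20.25

20.25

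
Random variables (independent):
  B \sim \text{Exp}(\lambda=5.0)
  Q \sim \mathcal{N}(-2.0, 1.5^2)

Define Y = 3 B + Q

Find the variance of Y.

For independent RVs: Var(aX + bY) = a²Var(X) + b²Var(Y)
Var(B) = 0.04
Var(Q) = 2.25
Var(Y) = 3²*0.04 + 1²*2.25
= 9*0.04 + 1*2.25 = 2.61

2.61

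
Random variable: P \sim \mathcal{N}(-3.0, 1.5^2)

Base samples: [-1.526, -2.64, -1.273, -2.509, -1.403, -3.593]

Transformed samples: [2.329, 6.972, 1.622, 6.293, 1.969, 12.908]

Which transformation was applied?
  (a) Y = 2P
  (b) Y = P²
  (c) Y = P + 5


Checking option (b) Y = P²:
  P = -1.526 -> Y = 2.329 ✓
  P = -2.64 -> Y = 6.972 ✓
  P = -1.273 -> Y = 1.622 ✓
All samples match this transformation.

(b) P²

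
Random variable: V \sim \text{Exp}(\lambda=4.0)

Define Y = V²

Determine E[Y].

Using E[X²] = Var(X) + (E[X])²:
E[V] = 0.25
Var(V) = 1/4.0^2 = 0.0625
E[V²] = 0.0625 + 0.25² = 0.0625 + 0.0625 = 0.125

0.125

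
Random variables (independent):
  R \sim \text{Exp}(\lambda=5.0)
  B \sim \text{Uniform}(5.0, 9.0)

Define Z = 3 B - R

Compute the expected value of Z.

E[Z] = -1*E[R] + 3*E[B]
E[R] = 0.2
E[B] = 7
E[Z] = -1*0.2 + 3*7 = 20.8

20.8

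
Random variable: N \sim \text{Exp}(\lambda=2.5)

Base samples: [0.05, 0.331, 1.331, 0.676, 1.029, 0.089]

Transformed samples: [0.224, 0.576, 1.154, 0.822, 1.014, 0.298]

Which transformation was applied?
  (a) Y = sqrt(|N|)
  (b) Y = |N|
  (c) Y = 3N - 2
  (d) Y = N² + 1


Checking option (a) Y = sqrt(|N|):
  N = 0.05 -> Y = 0.224 ✓
  N = 0.331 -> Y = 0.576 ✓
  N = 1.331 -> Y = 1.154 ✓
All samples match this transformation.

(a) sqrt(|N|)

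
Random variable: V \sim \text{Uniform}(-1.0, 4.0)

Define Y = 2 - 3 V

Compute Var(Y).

For Y = aV + b: Var(Y) = a² * Var(V)
Var(V) = (4 + 1)^2/12 = 2.0833333
Var(Y) = (-3)² * 2.0833333 = 9 * 2.0833333 = 18.75

18.75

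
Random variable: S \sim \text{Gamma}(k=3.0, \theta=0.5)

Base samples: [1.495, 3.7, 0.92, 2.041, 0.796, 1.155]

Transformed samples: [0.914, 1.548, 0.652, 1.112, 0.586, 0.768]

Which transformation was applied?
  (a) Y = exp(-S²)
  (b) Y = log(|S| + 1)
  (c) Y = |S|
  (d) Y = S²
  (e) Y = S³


Checking option (b) Y = log(|S| + 1):
  S = 1.495 -> Y = 0.914 ✓
  S = 3.7 -> Y = 1.548 ✓
  S = 0.92 -> Y = 0.652 ✓
All samples match this transformation.

(b) log(|S| + 1)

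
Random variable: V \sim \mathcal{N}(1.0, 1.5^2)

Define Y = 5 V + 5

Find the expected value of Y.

For Y = 5V + 5:
E[Y] = 5 * E[V] + 5
E[V] = 1.0 = 1
E[Y] = 5 * 1 + 5 = 10

10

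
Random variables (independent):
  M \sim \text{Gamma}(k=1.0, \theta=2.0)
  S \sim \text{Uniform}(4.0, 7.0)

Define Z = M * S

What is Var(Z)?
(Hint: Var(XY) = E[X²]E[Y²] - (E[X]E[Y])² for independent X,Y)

Var(XY) = E[X²]E[Y²] - (E[X]E[Y])²
E[M] = 2, Var(M) = 4
E[S] = 5.5, Var(S) = 0.75
E[M²] = 4 + 2² = 8
E[S²] = 0.75 + 5.5² = 31
Var(Z) = 8*31 - (2*5.5)²
= 248 - 121 = 127

127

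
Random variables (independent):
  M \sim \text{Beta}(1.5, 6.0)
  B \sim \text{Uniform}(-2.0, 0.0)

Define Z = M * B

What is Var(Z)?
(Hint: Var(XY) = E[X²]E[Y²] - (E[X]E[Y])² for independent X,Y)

Var(XY) = E[X²]E[Y²] - (E[X]E[Y])²
E[M] = 0.2, Var(M) = 0.018823529
E[B] = -1, Var(B) = 0.33333333
E[M²] = 0.018823529 + 0.2² = 0.058823529
E[B²] = 0.33333333 + (-1)² = 1.3333333
Var(Z) = 0.058823529*1.3333333 - (0.2*(-1))²
= 0.078431373 - 0.04 = 0.038431373

0.038431373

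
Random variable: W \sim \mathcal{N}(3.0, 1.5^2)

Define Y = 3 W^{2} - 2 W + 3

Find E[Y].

E[Y] = 3*E[W²] - 2*E[W] + 3
E[W] = 3
E[W²] = Var(W) + (E[W])² = 2.25 + 9 = 11.25
E[Y] = 3*11.25 - 2*3 + 3 = 30.75

30.75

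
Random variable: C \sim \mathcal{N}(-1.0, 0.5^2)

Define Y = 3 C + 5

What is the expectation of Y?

For Y = 3C + 5:
E[Y] = 3 * E[C] + 5
E[C] = -1.0 = -1
E[Y] = 3 * (-1) + 5 = 2

2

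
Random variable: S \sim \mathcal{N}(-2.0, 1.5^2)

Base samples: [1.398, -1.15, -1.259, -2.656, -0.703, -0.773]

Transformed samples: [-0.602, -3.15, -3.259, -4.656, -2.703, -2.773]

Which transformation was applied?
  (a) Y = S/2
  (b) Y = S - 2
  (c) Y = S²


Checking option (b) Y = S - 2:
  S = 1.398 -> Y = -0.602 ✓
  S = -1.15 -> Y = -3.15 ✓
  S = -1.259 -> Y = -3.259 ✓
All samples match this transformation.

(b) S - 2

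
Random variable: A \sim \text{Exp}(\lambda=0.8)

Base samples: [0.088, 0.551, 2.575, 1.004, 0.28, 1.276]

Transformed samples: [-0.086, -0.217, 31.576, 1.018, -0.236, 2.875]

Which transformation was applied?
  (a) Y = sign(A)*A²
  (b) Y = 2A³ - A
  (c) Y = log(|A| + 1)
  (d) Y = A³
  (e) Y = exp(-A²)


Checking option (b) Y = 2A³ - A:
  A = 0.088 -> Y = -0.086 ✓
  A = 0.551 -> Y = -0.217 ✓
  A = 2.575 -> Y = 31.576 ✓
All samples match this transformation.

(b) 2A³ - A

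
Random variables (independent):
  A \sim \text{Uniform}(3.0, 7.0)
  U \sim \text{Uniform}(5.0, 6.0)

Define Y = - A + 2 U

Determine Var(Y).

For independent RVs: Var(aX + bY) = a²Var(X) + b²Var(Y)
Var(A) = 1.3333333
Var(U) = 0.083333333
Var(Y) = (-1)²*1.3333333 + 2²*0.083333333
= 1*1.3333333 + 4*0.083333333 = 1.6666667

1.6666667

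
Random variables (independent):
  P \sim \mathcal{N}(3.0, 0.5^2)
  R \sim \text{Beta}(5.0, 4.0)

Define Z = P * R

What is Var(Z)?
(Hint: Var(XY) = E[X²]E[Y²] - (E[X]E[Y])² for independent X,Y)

Var(XY) = E[X²]E[Y²] - (E[X]E[Y])²
E[P] = 3, Var(P) = 0.25
E[R] = 0.55555556, Var(R) = 0.024691358
E[P²] = 0.25 + 3² = 9.25
E[R²] = 0.024691358 + 0.55555556² = 0.33333333
Var(Z) = 9.25*0.33333333 - (3*0.55555556)²
= 3.0833333 - 2.7777778 = 0.30555556

0.30555556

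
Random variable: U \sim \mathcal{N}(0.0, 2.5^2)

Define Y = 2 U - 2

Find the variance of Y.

For Y = aU + b: Var(Y) = a² * Var(U)
Var(U) = 2.5^2 = 6.25
Var(Y) = 2² * 6.25 = 4 * 6.25 = 25

25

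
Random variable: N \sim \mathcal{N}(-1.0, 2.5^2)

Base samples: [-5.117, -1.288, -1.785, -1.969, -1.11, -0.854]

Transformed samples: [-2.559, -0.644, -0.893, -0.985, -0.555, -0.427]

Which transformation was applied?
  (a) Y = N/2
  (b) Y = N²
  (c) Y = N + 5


Checking option (a) Y = N/2:
  N = -5.117 -> Y = -2.559 ✓
  N = -1.288 -> Y = -0.644 ✓
  N = -1.785 -> Y = -0.893 ✓
All samples match this transformation.

(a) N/2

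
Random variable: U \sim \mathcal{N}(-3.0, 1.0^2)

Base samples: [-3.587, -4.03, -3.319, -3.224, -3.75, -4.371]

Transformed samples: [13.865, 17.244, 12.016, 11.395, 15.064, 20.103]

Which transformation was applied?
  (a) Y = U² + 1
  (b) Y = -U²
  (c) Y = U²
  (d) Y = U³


Checking option (a) Y = U² + 1:
  U = -3.587 -> Y = 13.865 ✓
  U = -4.03 -> Y = 17.244 ✓
  U = -3.319 -> Y = 12.016 ✓
All samples match this transformation.

(a) U² + 1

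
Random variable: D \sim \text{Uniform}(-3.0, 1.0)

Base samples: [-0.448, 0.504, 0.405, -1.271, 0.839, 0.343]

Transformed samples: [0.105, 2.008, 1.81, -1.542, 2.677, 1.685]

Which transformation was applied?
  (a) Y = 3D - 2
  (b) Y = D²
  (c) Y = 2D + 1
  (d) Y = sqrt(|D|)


Checking option (c) Y = 2D + 1:
  D = -0.448 -> Y = 0.105 ✓
  D = 0.504 -> Y = 2.008 ✓
  D = 0.405 -> Y = 1.81 ✓
All samples match this transformation.

(c) 2D + 1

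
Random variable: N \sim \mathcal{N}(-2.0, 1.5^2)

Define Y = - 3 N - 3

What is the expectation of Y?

For Y = -3N - 3:
E[Y] = -3 * E[N] - 3
E[N] = -2.0 = -2
E[Y] = -3 * (-2) - 3 = 3

3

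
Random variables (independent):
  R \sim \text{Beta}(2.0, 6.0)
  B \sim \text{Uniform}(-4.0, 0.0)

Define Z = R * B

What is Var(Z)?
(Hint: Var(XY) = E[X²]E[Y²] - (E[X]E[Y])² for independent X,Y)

Var(XY) = E[X²]E[Y²] - (E[X]E[Y])²
E[R] = 0.25, Var(R) = 0.020833333
E[B] = -2, Var(B) = 1.3333333
E[R²] = 0.020833333 + 0.25² = 0.083333333
E[B²] = 1.3333333 + (-2)² = 5.3333333
Var(Z) = 0.083333333*5.3333333 - (0.25*(-2))²
= 0.44444444 - 0.25 = 0.19444444

0.19444444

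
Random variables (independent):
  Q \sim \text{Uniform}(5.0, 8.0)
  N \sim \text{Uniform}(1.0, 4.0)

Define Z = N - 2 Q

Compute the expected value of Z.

E[Z] = -2*E[Q] + 1*E[N]
E[Q] = 6.5
E[N] = 2.5
E[Z] = -2*6.5 + 1*2.5 = -10.5

-10.5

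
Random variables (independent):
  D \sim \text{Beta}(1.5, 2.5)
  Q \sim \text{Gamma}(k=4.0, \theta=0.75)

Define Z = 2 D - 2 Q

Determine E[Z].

E[Z] = 2*E[D] - 2*E[Q]
E[D] = 0.375
E[Q] = 3
E[Z] = 2*0.375 - 2*3 = -5.25

-5.25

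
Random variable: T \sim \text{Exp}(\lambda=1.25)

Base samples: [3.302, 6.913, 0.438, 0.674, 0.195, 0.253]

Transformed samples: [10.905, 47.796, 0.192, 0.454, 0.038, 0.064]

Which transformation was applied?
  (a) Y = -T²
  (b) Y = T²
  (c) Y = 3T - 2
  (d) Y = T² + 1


Checking option (b) Y = T²:
  T = 3.302 -> Y = 10.905 ✓
  T = 6.913 -> Y = 47.796 ✓
  T = 0.438 -> Y = 0.192 ✓
All samples match this transformation.

(b) T²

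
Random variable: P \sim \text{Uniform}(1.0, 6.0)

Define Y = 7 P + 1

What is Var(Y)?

For Y = aP + b: Var(Y) = a² * Var(P)
Var(P) = (6 - 1)^2/12 = 2.0833333
Var(Y) = 7² * 2.0833333 = 49 * 2.0833333 = 102.08333

102.08333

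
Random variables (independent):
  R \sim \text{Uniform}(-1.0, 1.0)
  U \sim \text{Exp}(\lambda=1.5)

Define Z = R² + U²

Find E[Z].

E[Z] = E[R²] + E[U²]
E[R²] = Var(R) + E[R]² = 0.33333333 + 0 = 0.33333333
E[U²] = Var(U) + E[U]² = 0.44444444 + 0.44444444 = 0.88888889
E[Z] = 0.33333333 + 0.88888889 = 1.2222222

1.2222222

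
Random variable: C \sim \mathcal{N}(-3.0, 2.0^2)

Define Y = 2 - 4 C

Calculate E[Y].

For Y = -4C + 2:
E[Y] = -4 * E[C] + 2
E[C] = -3.0 = -3
E[Y] = -4 * (-3) + 2 = 14

14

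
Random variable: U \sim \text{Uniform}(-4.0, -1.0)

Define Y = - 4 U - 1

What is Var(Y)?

For Y = aU + b: Var(Y) = a² * Var(U)
Var(U) = (-1 + 4)^2/12 = 0.75
Var(Y) = (-4)² * 0.75 = 16 * 0.75 = 12

12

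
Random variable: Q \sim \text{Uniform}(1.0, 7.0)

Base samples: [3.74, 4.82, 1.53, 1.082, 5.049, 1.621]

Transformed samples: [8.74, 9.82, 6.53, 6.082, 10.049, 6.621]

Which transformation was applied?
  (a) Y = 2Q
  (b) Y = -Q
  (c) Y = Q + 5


Checking option (c) Y = Q + 5:
  Q = 3.74 -> Y = 8.74 ✓
  Q = 4.82 -> Y = 9.82 ✓
  Q = 1.53 -> Y = 6.53 ✓
All samples match this transformation.

(c) Q + 5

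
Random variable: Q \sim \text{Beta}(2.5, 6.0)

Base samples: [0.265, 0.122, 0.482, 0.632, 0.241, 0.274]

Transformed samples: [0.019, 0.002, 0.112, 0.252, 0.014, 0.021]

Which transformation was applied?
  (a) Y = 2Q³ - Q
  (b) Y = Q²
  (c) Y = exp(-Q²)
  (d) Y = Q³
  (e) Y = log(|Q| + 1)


Checking option (d) Y = Q³:
  Q = 0.265 -> Y = 0.019 ✓
  Q = 0.122 -> Y = 0.002 ✓
  Q = 0.482 -> Y = 0.112 ✓
All samples match this transformation.

(d) Q³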